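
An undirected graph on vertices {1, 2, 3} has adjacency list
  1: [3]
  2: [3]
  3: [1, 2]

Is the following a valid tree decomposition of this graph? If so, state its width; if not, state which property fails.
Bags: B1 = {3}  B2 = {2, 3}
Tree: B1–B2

No — vertex 1 appears in no bag.

A tree decomposition must satisfy three properties: every vertex lies in some bag; for every edge, both endpoints lie together in some bag; and for every vertex, the bags containing it form a connected subtree. Here vertex 1 appears in no bag, so the decomposition is invalid.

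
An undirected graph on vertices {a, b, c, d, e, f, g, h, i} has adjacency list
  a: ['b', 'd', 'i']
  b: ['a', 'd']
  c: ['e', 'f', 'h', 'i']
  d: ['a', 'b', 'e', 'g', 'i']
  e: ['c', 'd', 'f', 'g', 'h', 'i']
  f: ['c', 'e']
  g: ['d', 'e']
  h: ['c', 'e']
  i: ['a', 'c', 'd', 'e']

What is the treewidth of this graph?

A width-2 tree decomposition is:
Bags: B1 = {d, e, i}  B2 = {d, e, g}  B3 = {a, d, i}  B4 = {c, e, i}  B5 = {c, e, f}  B6 = {a, b, d}  B7 = {c, e, h}
Tree: B1–B2, B1–B3, B1–B4, B4–B5, B3–B6, B5–B7
Every bag has size at most 3, so the width is 3 − 1 = 2 and tw(G) ≤ 2. On the other hand G contains the 3-clique {d, e, g}. A clique must lie in a single bag of any decomposition, so no decomposition can have width below 2. The upper and lower bounds meet at 2, so that is the treewidth.

2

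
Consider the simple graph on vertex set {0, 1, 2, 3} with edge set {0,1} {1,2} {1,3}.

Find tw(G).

A width-1 tree decomposition is:
Bags: B1 = {0, 1}  B2 = {1, 2}  B3 = {1, 3}
Tree: B1–B2, B2–B3
The largest bag has 2 vertices, giving width 1; this decomposition certifies tw(G) ≤ 1. Since G has at least one edge (e.g. 0–1), it is not an edgeless graph, so tw(G) ≥ 1. The upper and lower bounds meet at 1, so that is the treewidth.

1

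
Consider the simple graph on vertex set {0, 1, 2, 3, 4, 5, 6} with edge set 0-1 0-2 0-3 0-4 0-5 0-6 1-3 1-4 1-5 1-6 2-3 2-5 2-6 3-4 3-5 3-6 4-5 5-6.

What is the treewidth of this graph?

4

A width-4 tree decomposition is:
Bags: B1 = {0, 2, 3, 5, 6}  B2 = {0, 1, 3, 5, 6}  B3 = {0, 1, 3, 4, 5}
Tree: B1–B2, B2–B3
Every bag has size at most 5, so the width is 5 − 1 = 4 and tw(G) ≤ 4. For the lower bound, the 5 vertices {0, 1, 3, 4, 5} are pairwise adjacent, and any tree decomposition puts a clique entirely inside one bag — forcing width ≥ 4. Therefore the treewidth is 4.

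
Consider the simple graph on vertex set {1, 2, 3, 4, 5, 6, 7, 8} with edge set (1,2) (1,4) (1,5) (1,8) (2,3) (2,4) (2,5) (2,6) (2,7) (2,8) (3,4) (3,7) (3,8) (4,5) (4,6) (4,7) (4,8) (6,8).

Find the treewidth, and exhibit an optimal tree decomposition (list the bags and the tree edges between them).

Treewidth 3.
Bags: B1 = {2, 3, 4, 7}  B2 = {2, 3, 4, 8}  B3 = {2, 4, 6, 8}  B4 = {1, 2, 4, 8}  B5 = {1, 2, 4, 5}
Tree: B1–B2, B2–B3, B2–B4, B4–B5

Every bag has size at most 4, so the width is 4 − 1 = 3 and tw(G) ≤ 3. On the other hand G contains the 4-clique {1, 2, 4, 8}. A clique must lie in a single bag of any decomposition, so no decomposition can have width below 3. The upper and lower bounds meet at 3, so that is the treewidth.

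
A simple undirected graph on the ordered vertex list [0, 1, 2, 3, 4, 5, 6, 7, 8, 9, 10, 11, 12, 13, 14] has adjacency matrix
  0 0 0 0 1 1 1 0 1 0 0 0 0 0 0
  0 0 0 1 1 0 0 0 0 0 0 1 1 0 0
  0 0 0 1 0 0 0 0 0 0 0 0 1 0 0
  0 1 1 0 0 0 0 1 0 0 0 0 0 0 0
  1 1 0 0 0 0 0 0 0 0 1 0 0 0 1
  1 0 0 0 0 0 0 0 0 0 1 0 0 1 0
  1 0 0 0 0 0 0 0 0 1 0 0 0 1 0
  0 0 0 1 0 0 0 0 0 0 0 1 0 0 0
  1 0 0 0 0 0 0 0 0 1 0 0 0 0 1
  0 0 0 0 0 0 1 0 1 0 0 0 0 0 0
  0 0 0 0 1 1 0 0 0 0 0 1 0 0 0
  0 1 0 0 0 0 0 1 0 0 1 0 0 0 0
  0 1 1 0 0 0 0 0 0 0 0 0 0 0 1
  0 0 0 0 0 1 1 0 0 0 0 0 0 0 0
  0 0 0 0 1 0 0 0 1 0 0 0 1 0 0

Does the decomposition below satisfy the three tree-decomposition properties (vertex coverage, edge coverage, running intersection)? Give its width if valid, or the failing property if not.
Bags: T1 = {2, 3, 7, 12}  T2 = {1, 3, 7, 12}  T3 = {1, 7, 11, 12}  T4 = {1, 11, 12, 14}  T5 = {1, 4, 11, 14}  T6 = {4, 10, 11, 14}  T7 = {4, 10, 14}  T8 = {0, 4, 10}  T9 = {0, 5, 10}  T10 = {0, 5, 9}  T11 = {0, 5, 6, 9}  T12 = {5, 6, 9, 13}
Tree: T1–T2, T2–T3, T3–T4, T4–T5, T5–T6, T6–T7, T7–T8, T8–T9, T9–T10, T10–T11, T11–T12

A tree decomposition must satisfy three properties: every vertex lies in some bag; for every edge, both endpoints lie together in some bag; and for every vertex, the bags containing it form a connected subtree. Here vertex 8 appears in no bag, so the decomposition is invalid.

No — vertex 8 appears in no bag.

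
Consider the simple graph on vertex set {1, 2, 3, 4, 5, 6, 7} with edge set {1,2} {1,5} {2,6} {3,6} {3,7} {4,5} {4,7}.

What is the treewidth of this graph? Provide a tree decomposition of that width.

Every bag has size at most 3, so the width is 3 − 1 = 2 and tw(G) ≤ 2. For the lower bound, G contains the cycle 4–5–1–2–6–3–7–4, so G is not a forest; only forests have treewidth ≤ 1, hence tw(G) ≥ 2. Combining the bounds, tw(G) = 2.

Treewidth 2.
Bags: B1 = {1, 4, 5}  B2 = {1, 2, 4}  B3 = {2, 4, 6}  B4 = {3, 4, 6}  B5 = {3, 4, 7}
Tree: B1–B2, B2–B3, B3–B4, B4–B5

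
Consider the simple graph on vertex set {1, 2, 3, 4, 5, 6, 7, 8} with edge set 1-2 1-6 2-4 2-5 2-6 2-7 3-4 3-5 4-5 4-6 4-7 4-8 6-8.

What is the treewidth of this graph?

A width-2 tree decomposition is:
Bags: B1 = {2, 4, 6}  B2 = {4, 6, 8}  B3 = {2, 4, 5}  B4 = {1, 2, 6}  B5 = {2, 4, 7}  B6 = {3, 4, 5}
Tree: B1–B2, B1–B3, B1–B4, B1–B5, B3–B6
The largest bag has 3 vertices, giving width 2; this decomposition certifies tw(G) ≤ 2. Conversely, {1, 2, 6} is a clique of size 3, and the vertices of any clique must share a bag in every tree decomposition; so some bag has ≥ 3 vertices and tw(G) ≥ 2. Hence tw(G) = 2 exactly.

2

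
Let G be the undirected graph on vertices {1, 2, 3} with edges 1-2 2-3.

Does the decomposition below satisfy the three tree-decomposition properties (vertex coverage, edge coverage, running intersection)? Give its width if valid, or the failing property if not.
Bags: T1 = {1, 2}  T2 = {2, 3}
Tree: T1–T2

Yes; width 1.

Checking the three conditions: (i) the bags cover all of {1, 2, 3}; (ii) for each edge, some bag contains both endpoints; (iii) the bags containing any fixed vertex form a subtree. All hold, so the decomposition is valid with width 2 − 1 = 1.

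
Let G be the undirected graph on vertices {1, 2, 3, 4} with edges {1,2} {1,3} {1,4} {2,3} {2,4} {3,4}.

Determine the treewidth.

3

A width-3 tree decomposition is:
Bags: B1 = {1, 2, 3, 4}
Tree: (single bag)
A single bag containing all 4 vertices is trivially a valid decomposition of width 3. On the other hand G contains the 4-clique {1, 2, 3, 4}. A clique must lie in a single bag of any decomposition, so no decomposition can have width below 3. The upper and lower bounds meet at 3, so that is the treewidth.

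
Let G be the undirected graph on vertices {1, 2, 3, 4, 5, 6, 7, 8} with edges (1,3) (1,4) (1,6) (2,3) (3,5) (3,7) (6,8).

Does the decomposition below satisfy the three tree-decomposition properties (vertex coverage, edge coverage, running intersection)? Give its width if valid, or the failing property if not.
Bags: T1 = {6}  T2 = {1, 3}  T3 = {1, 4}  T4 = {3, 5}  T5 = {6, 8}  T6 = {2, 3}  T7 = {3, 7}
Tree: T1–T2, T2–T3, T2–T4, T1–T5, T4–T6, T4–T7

No — edge (1,6) lies in no bag.

A tree decomposition must satisfy three properties: every vertex lies in some bag; for every edge, both endpoints lie together in some bag; and for every vertex, the bags containing it form a connected subtree. Here edge (1,6) lies in no bag, so the decomposition is invalid.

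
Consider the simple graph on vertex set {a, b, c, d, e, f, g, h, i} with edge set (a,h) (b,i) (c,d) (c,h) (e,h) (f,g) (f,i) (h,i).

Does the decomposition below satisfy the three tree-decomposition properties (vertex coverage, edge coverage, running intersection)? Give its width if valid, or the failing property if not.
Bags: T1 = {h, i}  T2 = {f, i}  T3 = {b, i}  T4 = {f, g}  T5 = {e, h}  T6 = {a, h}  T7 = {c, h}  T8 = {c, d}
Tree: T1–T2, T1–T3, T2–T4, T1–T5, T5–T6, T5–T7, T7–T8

Yes; width 1.

Checking the three conditions: (i) the bags cover all of {a, b, c, d, e, f, g, h, i}; (ii) for each edge, some bag contains both endpoints; (iii) the bags containing any fixed vertex form a subtree. All hold, so the decomposition is valid with width 2 − 1 = 1.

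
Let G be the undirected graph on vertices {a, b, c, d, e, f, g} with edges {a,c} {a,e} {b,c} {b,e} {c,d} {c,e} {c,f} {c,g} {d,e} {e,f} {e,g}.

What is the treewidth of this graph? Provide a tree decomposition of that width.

Each bag holds 3 vertices, so the decomposition has width 2, which upper-bounds the treewidth. On the other hand G contains the 3-clique {c, d, e}. A clique must lie in a single bag of any decomposition, so no decomposition can have width below 2. Combining the bounds, tw(G) = 2.

Treewidth 2.
One such decomposition:
Bags: B1 = {c, e, f}  B2 = {c, d, e}  B3 = {c, e, g}  B4 = {b, c, e}  B5 = {a, c, e}
Tree: B1–B2, B1–B3, B1–B4, B4–B5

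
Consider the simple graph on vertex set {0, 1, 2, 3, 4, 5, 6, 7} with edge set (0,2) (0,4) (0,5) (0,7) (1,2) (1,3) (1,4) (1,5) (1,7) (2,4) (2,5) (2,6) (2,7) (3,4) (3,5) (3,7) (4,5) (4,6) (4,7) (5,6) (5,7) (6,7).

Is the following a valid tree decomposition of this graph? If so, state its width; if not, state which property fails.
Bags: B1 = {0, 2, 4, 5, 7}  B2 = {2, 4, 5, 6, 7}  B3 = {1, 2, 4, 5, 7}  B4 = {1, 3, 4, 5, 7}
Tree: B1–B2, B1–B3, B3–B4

Yes; width 4.

Checking the three conditions: (i) the bags cover all of {0, 1, 2, 3, 4, 5, 6, 7}; (ii) for each edge, some bag contains both endpoints; (iii) the bags containing any fixed vertex form a subtree. All hold, so the decomposition is valid with width 5 − 1 = 4.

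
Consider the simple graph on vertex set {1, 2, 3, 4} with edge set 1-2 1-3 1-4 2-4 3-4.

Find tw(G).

2

A width-2 tree decomposition is:
Bags: B1 = {1, 3, 4}  B2 = {1, 2, 4}
Tree: B1–B2
Each bag holds 3 vertices, so the decomposition has width 2, which upper-bounds the treewidth. Conversely, {1, 2, 4} is a clique of size 3, and the vertices of any clique must share a bag in every tree decomposition; so some bag has ≥ 3 vertices and tw(G) ≥ 2. Therefore the treewidth is 2.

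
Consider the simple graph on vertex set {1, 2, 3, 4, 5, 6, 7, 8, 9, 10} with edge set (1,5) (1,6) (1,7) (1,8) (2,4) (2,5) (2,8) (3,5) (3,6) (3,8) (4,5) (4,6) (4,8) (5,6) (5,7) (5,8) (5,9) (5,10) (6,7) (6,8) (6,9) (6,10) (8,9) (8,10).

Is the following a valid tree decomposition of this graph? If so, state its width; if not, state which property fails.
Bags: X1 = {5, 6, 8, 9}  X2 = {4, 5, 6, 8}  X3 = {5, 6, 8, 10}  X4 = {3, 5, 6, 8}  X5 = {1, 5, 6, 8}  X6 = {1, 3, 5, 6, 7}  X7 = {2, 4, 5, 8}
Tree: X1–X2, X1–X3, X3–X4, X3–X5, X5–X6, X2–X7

No — bags containing vertex 3 are not connected in the tree.

A tree decomposition must satisfy three properties: every vertex lies in some bag; for every edge, both endpoints lie together in some bag; and for every vertex, the bags containing it form a connected subtree. Here bags containing vertex 3 are not connected in the tree, so the decomposition is invalid.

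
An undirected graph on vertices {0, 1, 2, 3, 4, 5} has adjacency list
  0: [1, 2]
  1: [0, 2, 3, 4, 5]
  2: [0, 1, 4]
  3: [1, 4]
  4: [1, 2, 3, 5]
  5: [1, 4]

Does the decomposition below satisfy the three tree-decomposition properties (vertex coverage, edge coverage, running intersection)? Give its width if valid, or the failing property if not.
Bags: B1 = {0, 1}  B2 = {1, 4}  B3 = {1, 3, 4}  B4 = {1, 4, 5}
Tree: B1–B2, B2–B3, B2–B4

A tree decomposition must satisfy three properties: every vertex lies in some bag; for every edge, both endpoints lie together in some bag; and for every vertex, the bags containing it form a connected subtree. Here vertex 2 appears in no bag, so the decomposition is invalid.

No — vertex 2 appears in no bag.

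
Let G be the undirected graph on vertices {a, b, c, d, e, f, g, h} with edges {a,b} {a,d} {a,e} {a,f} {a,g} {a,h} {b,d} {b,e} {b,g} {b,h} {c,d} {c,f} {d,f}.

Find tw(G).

2

A width-2 tree decomposition is:
Bags: B1 = {a, b, d}  B2 = {a, d, f}  B3 = {c, d, f}  B4 = {a, b, h}  B5 = {a, b, e}  B6 = {a, b, g}
Tree: B1–B2, B2–B3, B1–B4, B1–B5, B1–B6
Every bag has size at most 3, so the width is 3 − 1 = 2 and tw(G) ≤ 2. For the lower bound, the 3 vertices {c, d, f} are pairwise adjacent, and any tree decomposition puts a clique entirely inside one bag — forcing width ≥ 2. The upper and lower bounds meet at 2, so that is the treewidth.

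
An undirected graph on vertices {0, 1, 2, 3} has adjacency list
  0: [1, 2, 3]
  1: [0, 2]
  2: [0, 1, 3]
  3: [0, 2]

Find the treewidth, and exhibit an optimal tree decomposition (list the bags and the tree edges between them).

The largest bag has 3 vertices, giving width 2; this decomposition certifies tw(G) ≤ 2. On the other hand G contains the 3-clique {0, 1, 2}. A clique must lie in a single bag of any decomposition, so no decomposition can have width below 2. Combining the bounds, tw(G) = 2.

Treewidth 2.
One such decomposition:
Bags: B1 = {0, 2, 3}  B2 = {0, 1, 2}
Tree: B1–B2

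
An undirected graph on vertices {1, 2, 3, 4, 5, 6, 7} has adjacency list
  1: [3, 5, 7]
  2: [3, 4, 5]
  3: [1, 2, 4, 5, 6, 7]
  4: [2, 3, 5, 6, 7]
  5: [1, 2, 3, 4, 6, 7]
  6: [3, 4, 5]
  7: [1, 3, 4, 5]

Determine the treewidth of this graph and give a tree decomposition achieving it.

Treewidth 3.
Bags: B1 = {1, 3, 5, 7}  B2 = {3, 4, 5, 7}  B3 = {3, 4, 5, 6}  B4 = {2, 3, 4, 5}
Tree: B1–B2, B2–B3, B2–B4

Every bag has size at most 4, so the width is 4 − 1 = 3 and tw(G) ≤ 3. On the other hand G contains the 4-clique {1, 3, 5, 7}. A clique must lie in a single bag of any decomposition, so no decomposition can have width below 3. Therefore the treewidth is 3.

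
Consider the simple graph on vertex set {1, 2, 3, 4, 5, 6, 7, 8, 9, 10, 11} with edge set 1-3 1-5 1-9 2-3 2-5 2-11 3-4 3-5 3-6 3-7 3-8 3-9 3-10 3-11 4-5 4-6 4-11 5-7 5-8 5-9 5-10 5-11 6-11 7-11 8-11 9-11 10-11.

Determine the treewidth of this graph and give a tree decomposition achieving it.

Each bag holds 4 vertices, so the decomposition has width 3, which upper-bounds the treewidth. Conversely, {1, 3, 5, 9} is a clique of size 4, and the vertices of any clique must share a bag in every tree decomposition; so some bag has ≥ 4 vertices and tw(G) ≥ 3. The upper and lower bounds meet at 3, so that is the treewidth.

Treewidth 3.
One such decomposition:
Bags: B1 = {3, 4, 5, 11}  B2 = {3, 5, 7, 11}  B3 = {3, 5, 10, 11}  B4 = {3, 4, 6, 11}  B5 = {2, 3, 5, 11}  B6 = {3, 5, 9, 11}  B7 = {1, 3, 5, 9}  B8 = {3, 5, 8, 11}
Tree: B1–B2, B1–B3, B1–B4, B1–B5, B5–B6, B6–B7, B1–B8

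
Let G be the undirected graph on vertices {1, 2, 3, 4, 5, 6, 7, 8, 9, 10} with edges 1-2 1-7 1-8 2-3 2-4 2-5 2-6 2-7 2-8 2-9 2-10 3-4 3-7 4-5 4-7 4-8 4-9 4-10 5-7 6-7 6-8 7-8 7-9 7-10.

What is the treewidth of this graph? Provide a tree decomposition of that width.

Each bag holds 4 vertices, so the decomposition has width 3, which upper-bounds the treewidth. Conversely, {1, 2, 7, 8} is a clique of size 4, and the vertices of any clique must share a bag in every tree decomposition; so some bag has ≥ 4 vertices and tw(G) ≥ 3. Combining the bounds, tw(G) = 3.

Treewidth 3.
One optimal decomposition is:
Bags: B1 = {2, 4, 5, 7}  B2 = {2, 4, 7, 8}  B3 = {2, 3, 4, 7}  B4 = {2, 4, 7, 10}  B5 = {2, 6, 7, 8}  B6 = {2, 4, 7, 9}  B7 = {1, 2, 7, 8}
Tree: B1–B2, B2–B3, B3–B4, B2–B5, B1–B6, B5–B7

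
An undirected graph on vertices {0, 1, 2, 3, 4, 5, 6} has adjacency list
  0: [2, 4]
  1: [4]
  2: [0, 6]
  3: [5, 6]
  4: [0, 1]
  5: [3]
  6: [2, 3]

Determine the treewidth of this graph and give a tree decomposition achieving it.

Treewidth 1.
One optimal decomposition is:
Bags: B1 = {1, 4}  B2 = {0, 4}  B3 = {0, 2}  B4 = {2, 6}  B5 = {3, 6}  B6 = {3, 5}
Tree: B1–B2, B2–B3, B3–B4, B4–B5, B5–B6

Each bag holds 2 vertices, so the decomposition has width 1, which upper-bounds the treewidth. Any graph with an edge has treewidth ≥ 1, and G has the edge 1–4. Therefore the treewidth is 1.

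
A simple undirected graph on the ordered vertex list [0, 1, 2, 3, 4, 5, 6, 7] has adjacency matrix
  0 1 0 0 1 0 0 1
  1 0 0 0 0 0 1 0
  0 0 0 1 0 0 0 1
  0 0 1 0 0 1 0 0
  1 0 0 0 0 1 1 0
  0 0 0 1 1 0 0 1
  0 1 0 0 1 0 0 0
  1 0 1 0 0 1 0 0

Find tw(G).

A width-2 tree decomposition is:
Bags: B1 = {2, 3, 5}  B2 = {2, 5, 7}  B3 = {4, 5, 7}  B4 = {0, 4, 7}  B5 = {0, 4, 6}  B6 = {0, 1, 6}
Tree: B1–B2, B2–B3, B3–B4, B4–B5, B5–B6
Each bag holds 3 vertices, so the decomposition has width 2, which upper-bounds the treewidth. Since 3–2–7–5–3 is a cycle in G, G is not acyclic. Forests are exactly the graphs of treewidth ≤ 1, so tw(G) ≥ 2. Combining the bounds, tw(G) = 2.

2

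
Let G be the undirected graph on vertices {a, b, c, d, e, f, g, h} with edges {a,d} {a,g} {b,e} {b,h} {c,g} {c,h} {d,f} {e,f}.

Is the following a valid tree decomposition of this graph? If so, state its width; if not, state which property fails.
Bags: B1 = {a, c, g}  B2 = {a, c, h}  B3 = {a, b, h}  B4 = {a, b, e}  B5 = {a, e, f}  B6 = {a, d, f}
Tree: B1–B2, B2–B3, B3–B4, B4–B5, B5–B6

Every vertex of G appears in some bag (union = {a, b, c, d, e, f, g, h}); every edge is covered by a bag; and for each vertex v the set of bags containing v is connected in the bag tree. The decomposition is therefore valid. The largest bag has 3 vertices, so the width is 2.

Yes; width 2.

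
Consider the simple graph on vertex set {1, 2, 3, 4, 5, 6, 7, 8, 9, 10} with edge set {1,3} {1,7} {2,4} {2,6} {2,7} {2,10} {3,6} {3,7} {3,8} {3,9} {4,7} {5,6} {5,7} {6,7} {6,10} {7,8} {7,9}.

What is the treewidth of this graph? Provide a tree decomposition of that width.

Every bag has size at most 3, so the width is 3 − 1 = 2 and tw(G) ≤ 2. Conversely, {2, 6, 10} is a clique of size 3, and the vertices of any clique must share a bag in every tree decomposition; so some bag has ≥ 3 vertices and tw(G) ≥ 2. Combining the bounds, tw(G) = 2.

Treewidth 2.
One such decomposition:
Bags: B1 = {3, 7, 8}  B2 = {3, 7, 9}  B3 = {1, 3, 7}  B4 = {3, 6, 7}  B5 = {2, 6, 7}  B6 = {2, 4, 7}  B7 = {5, 6, 7}  B8 = {2, 6, 10}
Tree: B1–B2, B1–B3, B2–B4, B4–B5, B5–B6, B4–B7, B5–B8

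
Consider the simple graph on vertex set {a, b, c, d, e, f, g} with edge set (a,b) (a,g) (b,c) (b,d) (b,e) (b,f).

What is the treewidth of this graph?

A width-1 tree decomposition is:
Bags: B1 = {b, e}  B2 = {a, b}  B3 = {b, d}  B4 = {a, g}  B5 = {b, c}  B6 = {b, f}
Tree: B1–B2, B2–B3, B2–B4, B1–B5, B2–B6
The largest bag has 2 vertices, giving width 1; this decomposition certifies tw(G) ≤ 1. G has an edge, so its treewidth is at least 1. Hence tw(G) = 1 exactly.

1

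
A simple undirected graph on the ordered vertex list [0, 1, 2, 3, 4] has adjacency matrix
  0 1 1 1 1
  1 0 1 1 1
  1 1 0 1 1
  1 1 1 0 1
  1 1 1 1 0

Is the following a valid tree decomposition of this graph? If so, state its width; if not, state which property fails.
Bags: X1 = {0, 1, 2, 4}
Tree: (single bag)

A tree decomposition must satisfy three properties: every vertex lies in some bag; for every edge, both endpoints lie together in some bag; and for every vertex, the bags containing it form a connected subtree. Here vertex 3 appears in no bag, so the decomposition is invalid.

No — vertex 3 appears in no bag.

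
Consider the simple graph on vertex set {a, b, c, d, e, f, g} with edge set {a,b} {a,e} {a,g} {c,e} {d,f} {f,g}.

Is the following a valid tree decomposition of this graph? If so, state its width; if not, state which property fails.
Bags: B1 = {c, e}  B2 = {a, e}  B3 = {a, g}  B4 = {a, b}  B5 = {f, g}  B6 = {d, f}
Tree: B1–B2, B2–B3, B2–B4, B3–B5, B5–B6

Yes; width 1.

Checking the three conditions: (i) the bags cover all of {a, b, c, d, e, f, g}; (ii) for each edge, some bag contains both endpoints; (iii) the bags containing any fixed vertex form a subtree. All hold, so the decomposition is valid with width 2 − 1 = 1.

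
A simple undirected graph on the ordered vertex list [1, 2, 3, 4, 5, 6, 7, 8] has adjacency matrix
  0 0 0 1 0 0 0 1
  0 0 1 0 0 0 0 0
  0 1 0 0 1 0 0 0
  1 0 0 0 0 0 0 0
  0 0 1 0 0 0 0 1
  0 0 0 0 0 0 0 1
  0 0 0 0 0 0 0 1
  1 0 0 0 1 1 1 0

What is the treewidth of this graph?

A width-1 tree decomposition is:
Bags: B1 = {5, 8}  B2 = {3, 5}  B3 = {6, 8}  B4 = {7, 8}  B5 = {1, 8}  B6 = {1, 4}  B7 = {2, 3}
Tree: B1–B2, B1–B3, B1–B4, B3–B5, B5–B6, B2–B7
The largest bag has 2 vertices, giving width 1; this decomposition certifies tw(G) ≤ 1. Any graph with an edge has treewidth ≥ 1, and G has the edge 8–5. Combining the bounds, tw(G) = 1.

1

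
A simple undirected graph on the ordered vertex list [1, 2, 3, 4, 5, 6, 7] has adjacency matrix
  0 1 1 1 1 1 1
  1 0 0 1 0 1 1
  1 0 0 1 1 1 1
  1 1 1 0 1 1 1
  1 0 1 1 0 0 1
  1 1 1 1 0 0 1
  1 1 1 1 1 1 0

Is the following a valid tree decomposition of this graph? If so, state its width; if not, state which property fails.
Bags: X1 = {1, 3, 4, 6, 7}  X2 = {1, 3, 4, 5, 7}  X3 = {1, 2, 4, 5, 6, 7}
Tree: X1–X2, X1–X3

No — bags containing vertex 5 are not connected in the tree.

A tree decomposition must satisfy three properties: every vertex lies in some bag; for every edge, both endpoints lie together in some bag; and for every vertex, the bags containing it form a connected subtree. Here bags containing vertex 5 are not connected in the tree, so the decomposition is invalid.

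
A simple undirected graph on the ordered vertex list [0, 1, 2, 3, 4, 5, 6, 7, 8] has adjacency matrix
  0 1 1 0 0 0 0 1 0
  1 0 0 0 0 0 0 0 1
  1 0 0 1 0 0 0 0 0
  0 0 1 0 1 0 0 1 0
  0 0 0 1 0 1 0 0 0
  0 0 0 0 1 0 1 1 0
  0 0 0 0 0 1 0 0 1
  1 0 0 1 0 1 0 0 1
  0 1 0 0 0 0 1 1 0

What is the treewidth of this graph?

A width-3 tree decomposition is:
Bags: B1 = {1, 5, 6, 8}  B2 = {1, 5, 7, 8}  B3 = {0, 1, 5, 7}  B4 = {0, 4, 5, 7}  B5 = {0, 3, 4, 7}  B6 = {0, 2, 3, 4}
Tree: B1–B2, B2–B3, B3–B4, B4–B5, B5–B6
Every bag has size at most 4, so the width is 4 − 1 = 3 and tw(G) ≤ 3. For the lower bound: the 4 vertex sets {1,6,8}, {5}, {7}, {0,2,3,4} are disjoint, each induces a connected subgraph, and every pair is joined by at least one edge of G. Contracting each set to a single vertex therefore yields K_{4} as a minor, and since treewidth is minor-monotone, tw(G) ≥ tw(K_{4}) = 3. Hence tw(G) = 3 exactly.

3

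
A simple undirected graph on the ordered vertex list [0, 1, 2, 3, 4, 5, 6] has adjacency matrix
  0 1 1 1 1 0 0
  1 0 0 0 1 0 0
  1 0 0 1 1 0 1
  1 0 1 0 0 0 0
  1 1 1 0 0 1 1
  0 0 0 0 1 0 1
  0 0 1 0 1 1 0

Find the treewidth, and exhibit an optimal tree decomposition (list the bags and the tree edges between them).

Every bag has size at most 3, so the width is 3 − 1 = 2 and tw(G) ≤ 2. For the lower bound, the 3 vertices {0, 2, 3} are pairwise adjacent, and any tree decomposition puts a clique entirely inside one bag — forcing width ≥ 2. Combining the bounds, tw(G) = 2.

Treewidth 2.
One optimal decomposition is:
Bags: B1 = {2, 4, 6}  B2 = {4, 5, 6}  B3 = {0, 2, 4}  B4 = {0, 1, 4}  B5 = {0, 2, 3}
Tree: B1–B2, B1–B3, B3–B4, B3–B5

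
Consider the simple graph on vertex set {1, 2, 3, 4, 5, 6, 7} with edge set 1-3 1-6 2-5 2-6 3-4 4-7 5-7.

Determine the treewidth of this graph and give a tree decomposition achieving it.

Treewidth 2.
One such decomposition:
Bags: B1 = {1, 2, 6}  B2 = {1, 2, 5}  B3 = {1, 5, 7}  B4 = {1, 4, 7}  B5 = {1, 3, 4}
Tree: B1–B2, B2–B3, B3–B4, B4–B5

The largest bag has 3 vertices, giving width 2; this decomposition certifies tw(G) ≤ 2. For the lower bound, G contains the cycle 1–6–2–5–7–4–3–1, so G is not a forest; only forests have treewidth ≤ 1, hence tw(G) ≥ 2. Hence tw(G) = 2 exactly.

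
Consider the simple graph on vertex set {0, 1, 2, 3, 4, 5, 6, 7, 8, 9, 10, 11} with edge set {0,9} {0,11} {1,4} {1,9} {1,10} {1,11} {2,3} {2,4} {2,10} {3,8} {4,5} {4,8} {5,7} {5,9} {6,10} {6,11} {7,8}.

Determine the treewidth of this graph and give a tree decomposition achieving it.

The largest bag has 4 vertices, giving width 3; this decomposition certifies tw(G) ≤ 3. For the lower bound: the 4 vertex sets {0,6,11}, {9}, {1}, {2,4,5,10} are disjoint, each induces a connected subgraph, and every pair is joined by at least one edge of G. Contracting each set to a single vertex therefore yields K_{4} as a minor, and since treewidth is minor-monotone, tw(G) ≥ tw(K_{4}) = 3. The upper and lower bounds meet at 3, so that is the treewidth.

Treewidth 3.
One optimal decomposition is:
Bags: B1 = {0, 6, 9, 11}  B2 = {1, 6, 9, 11}  B3 = {1, 6, 9, 10}  B4 = {1, 5, 9, 10}  B5 = {1, 4, 5, 10}  B6 = {2, 4, 5, 10}  B7 = {2, 4, 5, 7}  B8 = {2, 4, 7, 8}  B9 = {2, 3, 7, 8}
Tree: B1–B2, B2–B3, B3–B4, B4–B5, B5–B6, B6–B7, B7–B8, B8–B9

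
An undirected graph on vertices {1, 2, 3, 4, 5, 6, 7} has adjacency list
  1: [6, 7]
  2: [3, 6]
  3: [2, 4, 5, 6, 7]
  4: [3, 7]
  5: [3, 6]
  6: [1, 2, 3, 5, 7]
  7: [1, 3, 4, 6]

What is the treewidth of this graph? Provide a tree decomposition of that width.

Treewidth 2.
One such decomposition:
Bags: B1 = {2, 3, 6}  B2 = {3, 5, 6}  B3 = {3, 6, 7}  B4 = {1, 6, 7}  B5 = {3, 4, 7}
Tree: B1–B2, B2–B3, B3–B4, B3–B5

Every bag has size at most 3, so the width is 3 − 1 = 2 and tw(G) ≤ 2. For the lower bound, the 3 vertices {1, 6, 7} are pairwise adjacent, and any tree decomposition puts a clique entirely inside one bag — forcing width ≥ 2. Hence tw(G) = 2 exactly.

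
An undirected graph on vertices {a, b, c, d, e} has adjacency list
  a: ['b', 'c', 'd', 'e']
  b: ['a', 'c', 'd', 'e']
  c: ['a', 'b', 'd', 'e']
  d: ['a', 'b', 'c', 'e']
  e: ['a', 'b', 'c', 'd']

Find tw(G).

4

A width-4 tree decomposition is:
Bags: B1 = {a, b, c, d, e}
Tree: (single bag)
A single bag containing all 5 vertices is trivially a valid decomposition of width 4. For the lower bound, the 5 vertices {a, b, c, d, e} are pairwise adjacent, and any tree decomposition puts a clique entirely inside one bag — forcing width ≥ 4. Combining the bounds, tw(G) = 4.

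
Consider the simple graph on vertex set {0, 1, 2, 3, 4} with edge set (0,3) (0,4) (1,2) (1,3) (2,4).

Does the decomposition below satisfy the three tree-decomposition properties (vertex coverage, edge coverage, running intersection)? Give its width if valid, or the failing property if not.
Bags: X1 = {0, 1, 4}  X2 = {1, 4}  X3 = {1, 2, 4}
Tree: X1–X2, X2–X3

A tree decomposition must satisfy three properties: every vertex lies in some bag; for every edge, both endpoints lie together in some bag; and for every vertex, the bags containing it form a connected subtree. Here vertex 3 appears in no bag, so the decomposition is invalid.

No — vertex 3 appears in no bag.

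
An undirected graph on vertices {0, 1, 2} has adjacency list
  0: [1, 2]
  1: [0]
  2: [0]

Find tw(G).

1

A width-1 tree decomposition is:
Bags: B1 = {0, 1}  B2 = {0, 2}
Tree: B1–B2
The largest bag has 2 vertices, giving width 1; this decomposition certifies tw(G) ≤ 1. G has an edge, so its treewidth is at least 1. The upper and lower bounds meet at 1, so that is the treewidth.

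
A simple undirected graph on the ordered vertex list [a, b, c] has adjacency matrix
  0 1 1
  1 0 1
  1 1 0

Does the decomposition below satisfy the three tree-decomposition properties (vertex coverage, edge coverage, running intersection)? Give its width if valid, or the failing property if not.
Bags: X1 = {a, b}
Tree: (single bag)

No — vertex c appears in no bag.

A tree decomposition must satisfy three properties: every vertex lies in some bag; for every edge, both endpoints lie together in some bag; and for every vertex, the bags containing it form a connected subtree. Here vertex c appears in no bag, so the decomposition is invalid.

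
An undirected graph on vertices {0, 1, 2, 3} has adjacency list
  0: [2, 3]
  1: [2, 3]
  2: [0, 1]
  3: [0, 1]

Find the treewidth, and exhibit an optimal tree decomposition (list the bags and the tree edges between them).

Every bag has size at most 3, so the width is 3 − 1 = 2 and tw(G) ≤ 2. Since 0–2–1–3–0 is a cycle in G, G is not acyclic. Forests are exactly the graphs of treewidth ≤ 1, so tw(G) ≥ 2. The upper and lower bounds meet at 2, so that is the treewidth.

Treewidth 2.
One such decomposition:
Bags: B1 = {0, 1, 2}  B2 = {0, 1, 3}
Tree: B1–B2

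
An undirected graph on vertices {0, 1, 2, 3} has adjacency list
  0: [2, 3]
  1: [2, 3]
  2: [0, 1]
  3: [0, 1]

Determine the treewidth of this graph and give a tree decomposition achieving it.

Treewidth 2.
One such decomposition:
Bags: B1 = {0, 2, 3}  B2 = {1, 2, 3}
Tree: B1–B2

Every bag has size at most 3, so the width is 3 − 1 = 2 and tw(G) ≤ 2. For the lower bound, G contains the cycle 2–0–3–1–2, so G is not a forest; only forests have treewidth ≤ 1, hence tw(G) ≥ 2. Hence tw(G) = 2 exactly.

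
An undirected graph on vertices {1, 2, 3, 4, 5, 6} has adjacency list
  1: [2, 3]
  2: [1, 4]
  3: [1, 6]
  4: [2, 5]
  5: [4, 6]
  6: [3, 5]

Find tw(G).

2

A width-2 tree decomposition is:
Bags: B1 = {1, 2, 4}  B2 = {1, 3, 4}  B3 = {3, 4, 6}  B4 = {4, 5, 6}
Tree: B1–B2, B2–B3, B3–B4
The largest bag has 3 vertices, giving width 2; this decomposition certifies tw(G) ≤ 2. Since 4–2–1–3–6–5–4 is a cycle in G, G is not acyclic. Forests are exactly the graphs of treewidth ≤ 1, so tw(G) ≥ 2. The upper and lower bounds meet at 2, so that is the treewidth.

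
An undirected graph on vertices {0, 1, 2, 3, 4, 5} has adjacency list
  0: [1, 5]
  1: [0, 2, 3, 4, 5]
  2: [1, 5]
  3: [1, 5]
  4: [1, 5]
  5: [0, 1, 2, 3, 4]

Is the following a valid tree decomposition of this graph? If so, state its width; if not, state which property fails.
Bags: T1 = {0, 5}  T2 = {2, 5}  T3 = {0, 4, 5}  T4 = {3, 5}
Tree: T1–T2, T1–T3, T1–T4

A tree decomposition must satisfy three properties: every vertex lies in some bag; for every edge, both endpoints lie together in some bag; and for every vertex, the bags containing it form a connected subtree. Here vertex 1 appears in no bag, so the decomposition is invalid.

No — vertex 1 appears in no bag.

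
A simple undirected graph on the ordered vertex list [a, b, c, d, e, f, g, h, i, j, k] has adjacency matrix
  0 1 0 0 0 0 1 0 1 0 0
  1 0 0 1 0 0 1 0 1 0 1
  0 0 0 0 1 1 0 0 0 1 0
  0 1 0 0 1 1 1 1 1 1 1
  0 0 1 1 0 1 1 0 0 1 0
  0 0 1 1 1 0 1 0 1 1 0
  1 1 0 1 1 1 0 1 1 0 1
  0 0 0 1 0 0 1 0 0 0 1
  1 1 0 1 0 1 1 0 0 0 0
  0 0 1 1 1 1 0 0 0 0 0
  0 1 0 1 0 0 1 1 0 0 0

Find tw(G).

A width-3 tree decomposition is:
Bags: B1 = {d, f, g, i}  B2 = {b, d, g, i}  B3 = {b, d, g, k}  B4 = {d, e, f, g}  B5 = {d, e, f, j}  B6 = {d, g, h, k}  B7 = {c, e, f, j}  B8 = {a, b, g, i}
Tree: B1–B2, B2–B3, B1–B4, B4–B5, B3–B6, B5–B7, B2–B8
Every bag has size at most 4, so the width is 4 − 1 = 3 and tw(G) ≤ 3. For the lower bound, the 4 vertices {d, g, h, k} are pairwise adjacent, and any tree decomposition puts a clique entirely inside one bag — forcing width ≥ 3. Hence tw(G) = 3 exactly.

3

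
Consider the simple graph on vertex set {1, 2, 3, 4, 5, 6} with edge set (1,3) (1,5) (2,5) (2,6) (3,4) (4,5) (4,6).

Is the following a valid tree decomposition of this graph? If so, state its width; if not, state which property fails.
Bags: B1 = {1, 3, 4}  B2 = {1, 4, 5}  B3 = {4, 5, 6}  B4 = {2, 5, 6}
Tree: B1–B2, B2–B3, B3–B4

Every vertex of G appears in some bag (union = {1, 2, 3, 4, 5, 6}); every edge is covered by a bag; and for each vertex v the set of bags containing v is connected in the bag tree. The decomposition is therefore valid. The largest bag has 3 vertices, so the width is 2.

Yes; width 2.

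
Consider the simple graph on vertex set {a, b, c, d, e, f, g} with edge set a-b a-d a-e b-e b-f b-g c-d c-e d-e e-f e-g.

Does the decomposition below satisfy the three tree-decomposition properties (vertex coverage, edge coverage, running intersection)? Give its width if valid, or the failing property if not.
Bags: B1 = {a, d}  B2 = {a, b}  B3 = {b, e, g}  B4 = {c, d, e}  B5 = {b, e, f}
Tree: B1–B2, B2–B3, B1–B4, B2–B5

No — edge (e,a) lies in no bag.

A tree decomposition must satisfy three properties: every vertex lies in some bag; for every edge, both endpoints lie together in some bag; and for every vertex, the bags containing it form a connected subtree. Here edge (e,a) lies in no bag, so the decomposition is invalid.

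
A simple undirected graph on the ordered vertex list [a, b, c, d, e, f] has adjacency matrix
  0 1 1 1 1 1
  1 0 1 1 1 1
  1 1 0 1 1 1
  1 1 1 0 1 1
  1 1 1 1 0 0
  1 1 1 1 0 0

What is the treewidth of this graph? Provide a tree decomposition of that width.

Treewidth 4.
One such decomposition:
Bags: B1 = {a, b, c, d, e}  B2 = {a, b, c, d, f}
Tree: B1–B2

Each bag holds 5 vertices, so the decomposition has width 4, which upper-bounds the treewidth. For the lower bound, the 5 vertices {a, b, c, d, e} are pairwise adjacent, and any tree decomposition puts a clique entirely inside one bag — forcing width ≥ 4. The upper and lower bounds meet at 4, so that is the treewidth.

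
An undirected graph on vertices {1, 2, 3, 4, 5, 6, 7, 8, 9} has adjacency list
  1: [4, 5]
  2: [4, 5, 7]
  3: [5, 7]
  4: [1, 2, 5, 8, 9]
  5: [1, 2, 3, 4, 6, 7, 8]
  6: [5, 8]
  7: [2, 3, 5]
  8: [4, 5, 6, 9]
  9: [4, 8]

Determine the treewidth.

2

A width-2 tree decomposition is:
Bags: B1 = {2, 4, 5}  B2 = {4, 5, 8}  B3 = {1, 4, 5}  B4 = {4, 8, 9}  B5 = {5, 6, 8}  B6 = {2, 5, 7}  B7 = {3, 5, 7}
Tree: B1–B2, B1–B3, B2–B4, B2–B5, B1–B6, B6–B7
Each bag holds 3 vertices, so the decomposition has width 2, which upper-bounds the treewidth. Conversely, {4, 8, 9} is a clique of size 3, and the vertices of any clique must share a bag in every tree decomposition; so some bag has ≥ 3 vertices and tw(G) ≥ 2. Therefore the treewidth is 2.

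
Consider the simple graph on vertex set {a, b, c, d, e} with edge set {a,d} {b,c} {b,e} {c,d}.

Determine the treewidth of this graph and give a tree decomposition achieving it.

Treewidth 1.
One optimal decomposition is:
Bags: B1 = {b, e}  B2 = {b, c}  B3 = {c, d}  B4 = {a, d}
Tree: B1–B2, B2–B3, B3–B4

Each bag holds 2 vertices, so the decomposition has width 1, which upper-bounds the treewidth. Any graph with an edge has treewidth ≥ 1, and G has the edge e–b. Combining the bounds, tw(G) = 1.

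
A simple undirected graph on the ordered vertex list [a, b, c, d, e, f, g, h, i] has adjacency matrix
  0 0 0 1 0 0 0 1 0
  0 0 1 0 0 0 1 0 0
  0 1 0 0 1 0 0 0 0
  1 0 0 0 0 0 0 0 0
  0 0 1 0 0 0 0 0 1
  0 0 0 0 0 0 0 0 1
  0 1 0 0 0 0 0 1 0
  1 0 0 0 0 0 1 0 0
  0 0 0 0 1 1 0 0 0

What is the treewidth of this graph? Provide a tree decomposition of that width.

Every bag has size at most 2, so the width is 2 − 1 = 1 and tw(G) ≤ 1. Since G has at least one edge (e.g. f–i), it is not an edgeless graph, so tw(G) ≥ 1. Combining the bounds, tw(G) = 1.

Treewidth 1.
One optimal decomposition is:
Bags: B1 = {f, i}  B2 = {e, i}  B3 = {c, e}  B4 = {b, c}  B5 = {b, g}  B6 = {g, h}  B7 = {a, h}  B8 = {a, d}
Tree: B1–B2, B2–B3, B3–B4, B4–B5, B5–B6, B6–B7, B7–B8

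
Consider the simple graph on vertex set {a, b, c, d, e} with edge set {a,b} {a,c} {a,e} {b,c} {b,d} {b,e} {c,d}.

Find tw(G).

A width-2 tree decomposition is:
Bags: B1 = {b, c, d}  B2 = {a, b, c}  B3 = {a, b, e}
Tree: B1–B2, B2–B3
Every bag has size at most 3, so the width is 3 − 1 = 2 and tw(G) ≤ 2. On the other hand G contains the 3-clique {a, b, e}. A clique must lie in a single bag of any decomposition, so no decomposition can have width below 2. Therefore the treewidth is 2.

2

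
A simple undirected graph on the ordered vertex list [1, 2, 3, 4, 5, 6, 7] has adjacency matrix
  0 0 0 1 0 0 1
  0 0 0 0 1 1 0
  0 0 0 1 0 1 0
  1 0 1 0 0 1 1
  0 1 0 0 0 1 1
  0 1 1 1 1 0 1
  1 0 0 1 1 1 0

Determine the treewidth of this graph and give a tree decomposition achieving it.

Every bag has size at most 3, so the width is 3 − 1 = 2 and tw(G) ≤ 2. On the other hand G contains the 3-clique {1, 4, 7}. A clique must lie in a single bag of any decomposition, so no decomposition can have width below 2. The upper and lower bounds meet at 2, so that is the treewidth.

Treewidth 2.
One such decomposition:
Bags: B1 = {3, 4, 6}  B2 = {4, 6, 7}  B3 = {1, 4, 7}  B4 = {5, 6, 7}  B5 = {2, 5, 6}
Tree: B1–B2, B2–B3, B2–B4, B4–B5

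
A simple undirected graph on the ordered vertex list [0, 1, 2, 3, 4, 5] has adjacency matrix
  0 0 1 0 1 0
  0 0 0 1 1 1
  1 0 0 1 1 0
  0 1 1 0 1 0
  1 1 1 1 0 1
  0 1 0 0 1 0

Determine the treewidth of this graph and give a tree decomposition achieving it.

Every bag has size at most 3, so the width is 3 − 1 = 2 and tw(G) ≤ 2. For the lower bound, the 3 vertices {0, 2, 4} are pairwise adjacent, and any tree decomposition puts a clique entirely inside one bag — forcing width ≥ 2. The upper and lower bounds meet at 2, so that is the treewidth.

Treewidth 2.
One such decomposition:
Bags: B1 = {1, 4, 5}  B2 = {1, 3, 4}  B3 = {2, 3, 4}  B4 = {0, 2, 4}
Tree: B1–B2, B2–B3, B3–B4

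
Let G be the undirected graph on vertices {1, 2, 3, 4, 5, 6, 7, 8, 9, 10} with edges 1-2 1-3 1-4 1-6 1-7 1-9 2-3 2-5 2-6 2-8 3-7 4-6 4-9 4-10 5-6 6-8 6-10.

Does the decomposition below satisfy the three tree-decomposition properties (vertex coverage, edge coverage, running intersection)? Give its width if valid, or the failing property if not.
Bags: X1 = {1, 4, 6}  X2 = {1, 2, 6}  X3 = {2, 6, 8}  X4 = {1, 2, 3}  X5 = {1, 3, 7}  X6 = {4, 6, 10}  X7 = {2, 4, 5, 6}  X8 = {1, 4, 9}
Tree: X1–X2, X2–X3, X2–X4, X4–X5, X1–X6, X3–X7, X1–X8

No — bags containing vertex 4 are not connected in the tree.

A tree decomposition must satisfy three properties: every vertex lies in some bag; for every edge, both endpoints lie together in some bag; and for every vertex, the bags containing it form a connected subtree. Here bags containing vertex 4 are not connected in the tree, so the decomposition is invalid.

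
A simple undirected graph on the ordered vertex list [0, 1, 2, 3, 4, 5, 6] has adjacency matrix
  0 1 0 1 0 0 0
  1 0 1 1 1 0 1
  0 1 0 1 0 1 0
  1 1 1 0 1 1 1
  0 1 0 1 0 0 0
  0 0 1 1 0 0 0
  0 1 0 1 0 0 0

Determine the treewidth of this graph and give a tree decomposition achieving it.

Treewidth 2.
One such decomposition:
Bags: B1 = {1, 2, 3}  B2 = {0, 1, 3}  B3 = {1, 3, 4}  B4 = {1, 3, 6}  B5 = {2, 3, 5}
Tree: B1–B2, B1–B3, B3–B4, B1–B5

The largest bag has 3 vertices, giving width 2; this decomposition certifies tw(G) ≤ 2. For the lower bound, the 3 vertices {0, 1, 3} are pairwise adjacent, and any tree decomposition puts a clique entirely inside one bag — forcing width ≥ 2. Hence tw(G) = 2 exactly.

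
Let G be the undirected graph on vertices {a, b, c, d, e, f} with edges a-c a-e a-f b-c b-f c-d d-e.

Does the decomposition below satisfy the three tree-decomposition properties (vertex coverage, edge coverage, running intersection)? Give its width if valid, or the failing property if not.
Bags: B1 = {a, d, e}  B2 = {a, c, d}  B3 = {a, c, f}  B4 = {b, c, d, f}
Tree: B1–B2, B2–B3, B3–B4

A tree decomposition must satisfy three properties: every vertex lies in some bag; for every edge, both endpoints lie together in some bag; and for every vertex, the bags containing it form a connected subtree. Here bags containing vertex d are not connected in the tree, so the decomposition is invalid.

No — bags containing vertex d are not connected in the tree.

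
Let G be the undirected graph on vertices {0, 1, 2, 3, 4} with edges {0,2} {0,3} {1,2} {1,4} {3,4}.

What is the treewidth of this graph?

A width-2 tree decomposition is:
Bags: B1 = {1, 3, 4}  B2 = {0, 1, 3}  B3 = {0, 1, 2}
Tree: B1–B2, B2–B3
The largest bag has 3 vertices, giving width 2; this decomposition certifies tw(G) ≤ 2. The edges 1–4–3–0–2–1 form a cycle, so G is not a tree and its treewidth is at least 2. Hence tw(G) = 2 exactly.

2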